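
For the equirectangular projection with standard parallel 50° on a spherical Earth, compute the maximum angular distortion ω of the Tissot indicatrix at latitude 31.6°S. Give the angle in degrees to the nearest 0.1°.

The equidistant cylindrical projection with φ₀ = 50° has h = 1 (meridians true) and k = cos φ₀ / cos φ along parallels.
At 31.6°: h = 1.000, k = 0.7547; principal scales a = 1.000, b = 0.7547.
sin(ω/2) = (a − b)/(a + b) = 0.2453/1.755 = 0.1398, so ω = 2 arcsin(0.1398) ≈ 16.1°.

16.1°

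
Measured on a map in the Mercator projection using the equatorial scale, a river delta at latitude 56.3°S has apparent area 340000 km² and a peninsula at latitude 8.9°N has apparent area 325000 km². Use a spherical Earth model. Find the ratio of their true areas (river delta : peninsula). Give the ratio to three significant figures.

Since Mercator area scale is 1/cos²φ, the true area equals the apparent area multiplied by cos²φ.
True area of river delta: 340000 × cos²(56.3°) = 340000 × 0.3079 = 104700 km².
True area of peninsula: 325000 × cos²(8.9°) = 325000 × 0.9761 = 317200 km².
Ratio = 104700 / 317200 ≈ 0.330.

0.330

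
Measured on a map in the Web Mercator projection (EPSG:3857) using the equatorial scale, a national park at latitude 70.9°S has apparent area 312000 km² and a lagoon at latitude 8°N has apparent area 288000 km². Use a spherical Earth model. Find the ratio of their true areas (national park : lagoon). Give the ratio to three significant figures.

Since Mercator area scale is 1/cos²φ, the true area equals the apparent area multiplied by cos²φ.
True area of national park: 312000 × cos²(70.9°) = 312000 × 0.1071 = 33410 km².
True area of lagoon: 288000 × cos²(8°) = 288000 × 0.9806 = 282400 km².
Ratio = 33410 / 282400 ≈ 0.118.

0.118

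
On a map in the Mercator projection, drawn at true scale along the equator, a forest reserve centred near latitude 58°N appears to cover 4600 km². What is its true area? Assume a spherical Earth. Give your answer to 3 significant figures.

1290 km²

Mercator is conformal, so the point scale is isotropic: h = k = sec φ = 1/cos φ.
Areal scale = k² = sec²φ = 1/cos²(58°) = 1/0.5299² = 3.561.
True area = apparent / (areal scale) = 4600 / 3.561 ≈ 1290 km².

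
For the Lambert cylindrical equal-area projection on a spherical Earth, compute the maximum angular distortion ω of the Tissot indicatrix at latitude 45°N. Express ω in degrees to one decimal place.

38.9°

The Lambert cylindrical equal-area projection is the cylindrical equal-area projection with its standard parallel at the equator (φ₀ = 0). A cylindrical equal-area projection with standard parallel φ₀ has meridian scale h = cos φ / cos φ₀ and parallel scale k = cos φ₀ / cos φ (so areas are preserved, h·k = 1).
At 45°: h = 0.7071, k = 1.414; principal scales a = 1.414, b = 0.7071.
sin(ω/2) = (a − b)/(a + b) = 0.7071/2.121 = 0.3333, so ω = 2 arcsin(0.3333) ≈ 38.9°.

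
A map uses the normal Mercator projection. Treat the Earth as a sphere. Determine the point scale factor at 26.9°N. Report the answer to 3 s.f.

The Mercator projection is conformal; its linear scale factor is the same in every direction and equals sec φ = 1/cos φ.
k = 1/cos 26.9° = 1/0.8918 = 1.121.

1.12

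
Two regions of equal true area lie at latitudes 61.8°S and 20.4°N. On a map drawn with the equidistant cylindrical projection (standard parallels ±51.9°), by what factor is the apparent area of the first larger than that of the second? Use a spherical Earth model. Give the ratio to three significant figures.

1.98

In the equirectangular projection with standard parallel φ₀ = 51.9° (x = Rλ cos φ₀, y = Rφ), meridians are true-scale (h = 1) and the parallel scale is k = cos φ₀ / cos φ.
Areal scale at 61.8°: h·k = 1.000 × 1.306 = 1.306.
Areal scale at 20.4°: h·k = 1.000 × 0.6583 = 0.6583.
Ratio = 1.306/0.6583 ≈ 1.98.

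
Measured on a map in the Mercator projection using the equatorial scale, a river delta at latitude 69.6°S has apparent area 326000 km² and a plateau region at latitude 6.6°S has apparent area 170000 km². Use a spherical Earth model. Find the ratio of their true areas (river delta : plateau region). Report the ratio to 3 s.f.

0.236

Mercator's areal exaggeration is sec²φ; hence true area = (apparent area) · cos²φ.
True area of river delta: 326000 × cos²(69.6°) = 326000 × 0.1215 = 39610 km².
True area of plateau region: 170000 × cos²(6.6°) = 170000 × 0.9868 = 167800 km².
Ratio = 39610 / 167800 ≈ 0.236.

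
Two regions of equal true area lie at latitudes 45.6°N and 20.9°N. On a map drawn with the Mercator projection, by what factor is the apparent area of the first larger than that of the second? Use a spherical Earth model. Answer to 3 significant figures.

1.78

On Mercator, area is exaggerated by sec²φ = 1/cos²φ.
At 45.6°: sec²(45.6°) = 1/0.6997² = 2.043.
At 20.9°: sec²(20.9°) = 1/0.9342² = 1.146.
Ratio = 2.043/1.146 = cos²(20.9°)/cos²(45.6°) ≈ 1.78.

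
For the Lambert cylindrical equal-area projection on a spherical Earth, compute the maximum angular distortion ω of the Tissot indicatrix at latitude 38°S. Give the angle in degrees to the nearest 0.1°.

27.0°

The Lambert cylindrical equal-area projection is the cylindrical equal-area projection with its standard parallel at the equator (φ₀ = 0). For cylindrical equal-area with standard parallel φ₀, h = cos φ / cos φ₀ and k = cos φ₀ / cos φ, so h·k = 1.
At 38°: h = 0.7880, k = 1.269; principal scales a = 1.269, b = 0.7880.
sin(ω/2) = (a − b)/(a + b) = 0.4810/2.057 = 0.2338, so ω = 2 arcsin(0.2338) ≈ 27.0°.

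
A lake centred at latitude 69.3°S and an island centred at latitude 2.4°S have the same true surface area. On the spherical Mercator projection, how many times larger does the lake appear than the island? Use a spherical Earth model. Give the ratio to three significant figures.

On Mercator, area is exaggerated by sec²φ = 1/cos²φ.
At 69.3°: sec²(69.3°) = 1/0.3535² = 8.004.
At 2.4°: sec²(2.4°) = 1/0.9991² = 1.002.
Ratio = 8.004/1.002 = cos²(2.4°)/cos²(69.3°) ≈ 7.99.

7.99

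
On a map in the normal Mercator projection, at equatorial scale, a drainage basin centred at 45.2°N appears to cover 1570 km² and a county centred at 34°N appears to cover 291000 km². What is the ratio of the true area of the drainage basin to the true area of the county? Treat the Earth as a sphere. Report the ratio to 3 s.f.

0.00390

On Mercator the areal scale is sec²φ, so true area = apparent × cos²φ.
True area of drainage basin: 1570 × cos²(45.2°) = 1570 × 0.4965 = 779.5 km².
True area of county: 291000 × cos²(34°) = 291000 × 0.6873 = 200000 km².
Ratio = 779.5 / 200000 ≈ 0.00390.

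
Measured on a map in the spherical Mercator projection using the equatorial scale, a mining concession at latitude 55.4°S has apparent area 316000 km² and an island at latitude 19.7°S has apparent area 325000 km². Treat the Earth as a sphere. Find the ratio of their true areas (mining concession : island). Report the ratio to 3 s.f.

0.354

Since Mercator area scale is 1/cos²φ, the true area equals the apparent area multiplied by cos²φ.
True area of mining concession: 316000 × cos²(55.4°) = 316000 × 0.3224 = 101900 km².
True area of island: 325000 × cos²(19.7°) = 325000 × 0.8864 = 288100 km².
Ratio = 101900 / 288100 ≈ 0.354.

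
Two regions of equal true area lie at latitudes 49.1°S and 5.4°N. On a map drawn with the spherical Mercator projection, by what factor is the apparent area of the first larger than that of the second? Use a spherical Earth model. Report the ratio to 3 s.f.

On Mercator, area is exaggerated by sec²φ = 1/cos²φ.
At 49.1°: sec²(49.1°) = 1/0.6547² = 2.333.
At 5.4°: sec²(5.4°) = 1/0.9956² = 1.009.
Ratio = 2.333/1.009 = cos²(5.4°)/cos²(49.1°) ≈ 2.31.

2.31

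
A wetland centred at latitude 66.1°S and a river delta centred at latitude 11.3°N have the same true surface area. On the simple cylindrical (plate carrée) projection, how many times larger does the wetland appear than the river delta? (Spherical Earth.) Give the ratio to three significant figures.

2.42

For the equirectangular projection with φ₀ = 0 (plate carrée), h = 1 along meridians and k = sec φ along parallels.
Areal scale at 66.1°: h·k = 1.000 × 2.468 = 2.468.
Areal scale at 11.3°: h·k = 1.000 × 1.020 = 1.020.
Ratio = 2.468/1.020 ≈ 2.42.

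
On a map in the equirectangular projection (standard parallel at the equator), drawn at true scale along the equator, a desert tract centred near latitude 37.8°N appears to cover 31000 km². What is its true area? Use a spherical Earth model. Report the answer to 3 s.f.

In the plate carrée (x = Rλ, y = Rφ), meridians are true-scale (h = 1) and parallels are stretched by k = sec φ.
Areal scale = h·k = 1 × sec φ; at 37.8°, h = 1.000, k = 1.266, so h·k = 1.266.
True area = apparent / (areal scale) = 31000 / 1.266 ≈ 24500 km².

24500 km²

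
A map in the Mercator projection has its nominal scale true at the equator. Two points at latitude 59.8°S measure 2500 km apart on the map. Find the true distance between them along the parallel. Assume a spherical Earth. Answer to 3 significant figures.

Mercator is conformal, so the point scale is isotropic: h = k = sec φ = 1/cos φ.
Along the parallel at 59.8°, map distances are exaggerated by k = sec 59.8° = 1.988.
True distance = 2500 / 1.988 = 2500 × cos 59.8° ≈ 1260 km.

1260 km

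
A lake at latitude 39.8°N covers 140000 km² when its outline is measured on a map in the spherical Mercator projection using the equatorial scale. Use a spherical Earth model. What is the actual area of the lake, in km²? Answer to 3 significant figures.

Mercator is conformal, so the point scale is isotropic: h = k = sec φ = 1/cos φ.
Areal scale = k² = sec²φ = 1/cos²(39.8°) = 1/0.7683² = 1.694.
True area = apparent / (areal scale) = 140000 / 1.694 ≈ 82600 km².

82600 km²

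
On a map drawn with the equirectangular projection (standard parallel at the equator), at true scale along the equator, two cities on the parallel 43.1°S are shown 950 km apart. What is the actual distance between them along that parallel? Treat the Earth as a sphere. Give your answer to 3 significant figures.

In the plate carrée (x = Rλ, y = Rφ), meridians are true-scale (h = 1) and parallels are stretched by k = sec φ.
Along the parallel at 43.1°, map distances are exaggerated by k = sec 43.1° = 1.370.
True distance = 950 / 1.370 = 950 × cos 43.1° ≈ 694 km.

694 km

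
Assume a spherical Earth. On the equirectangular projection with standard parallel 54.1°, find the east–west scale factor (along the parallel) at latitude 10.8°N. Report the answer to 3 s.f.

With standard parallel φ₀ = 54.1°, the equirectangular projection gives x = Rλ cos φ₀, y = Rφ, so h = 1 and k = cos 54.1° / cos φ.
k = cos 54.1° / cos 10.8° = 0.5864/0.9823 = 0.5969.

0.597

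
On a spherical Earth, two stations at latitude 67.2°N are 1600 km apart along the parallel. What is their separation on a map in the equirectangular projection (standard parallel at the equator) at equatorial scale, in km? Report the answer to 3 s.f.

4130 km

Plate carrée maps x = Rλ, y = Rφ. The meridian scale is h = 1 and the parallel scale is k = 1/cos φ = sec φ.
Along the parallel, k = sec 67.2° = 1/0.3875 = 2.581.
Map distance = 1600 × 2.581 ≈ 4130 km.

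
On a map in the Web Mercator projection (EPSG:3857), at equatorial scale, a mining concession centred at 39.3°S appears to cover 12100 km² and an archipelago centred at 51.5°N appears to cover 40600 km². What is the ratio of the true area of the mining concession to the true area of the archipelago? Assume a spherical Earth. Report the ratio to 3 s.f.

0.461

On Mercator the areal scale is sec²φ, so true area = apparent × cos²φ.
True area of mining concession: 12100 × cos²(39.3°) = 12100 × 0.5988 = 7246 km².
True area of archipelago: 40600 × cos²(51.5°) = 40600 × 0.3875 = 15730 km².
Ratio = 7246 / 15730 ≈ 0.461.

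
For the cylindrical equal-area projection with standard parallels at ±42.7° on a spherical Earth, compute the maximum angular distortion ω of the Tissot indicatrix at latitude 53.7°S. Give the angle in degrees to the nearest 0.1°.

Cylindrical equal-area (φ₀ = 42.7°): h = cos φ / cos 42.7° along meridians, k = cos 42.7° / cos φ along parallels; h·k = 1.
At 53.7°: h = 0.8056, k = 1.241; principal scales a = 1.241, b = 0.8056.
sin(ω/2) = (a − b)/(a + b) = 0.4358/2.047 = 0.2129, so ω = 2 arcsin(0.2129) ≈ 24.6°.

24.6°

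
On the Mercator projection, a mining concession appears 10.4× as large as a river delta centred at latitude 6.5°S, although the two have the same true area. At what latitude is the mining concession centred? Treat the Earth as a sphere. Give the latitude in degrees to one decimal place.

For equal true areas on Mercator, apparent areas scale as sec²φ, so the ratio is cos²φ₂ / cos²φ₁.
cos²φ₂ / cos²φ₁ = 10.4  ⇒  cos φ₁ = cos 6.5° / √10.4 = 0.9936/3.225 = 0.3081.
φ₁ = arccos(0.3081) ≈ 72.1°.

72.1°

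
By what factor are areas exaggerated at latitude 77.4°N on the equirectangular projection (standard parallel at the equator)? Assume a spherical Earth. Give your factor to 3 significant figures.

Plate carrée maps x = Rλ, y = Rφ. The meridian scale is h = 1 and the parallel scale is k = 1/cos φ = sec φ.
Areal scale = h·k = 1 × sec φ; at 77.4°, h = 1.000, k = 4.584, so h·k = 4.584.

4.58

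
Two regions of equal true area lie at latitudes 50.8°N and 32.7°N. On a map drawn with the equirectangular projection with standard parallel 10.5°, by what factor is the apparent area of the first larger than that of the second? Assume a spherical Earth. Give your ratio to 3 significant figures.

The equidistant cylindrical projection with φ₀ = 10.5° has h = 1 (meridians true) and k = cos φ₀ / cos φ along parallels.
Areal scale at 50.8°: h·k = 1.000 × 1.556 = 1.556.
Areal scale at 32.7°: h·k = 1.000 × 1.168 = 1.168.
Ratio = 1.556/1.168 ≈ 1.33.

1.33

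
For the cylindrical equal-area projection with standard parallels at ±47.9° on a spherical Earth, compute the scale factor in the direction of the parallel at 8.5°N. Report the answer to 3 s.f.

A cylindrical equal-area projection with standard parallel φ₀ has meridian scale h = cos φ / cos φ₀ and parallel scale k = cos φ₀ / cos φ (so areas are preserved, h·k = 1).
k = cos 47.9° / cos 8.5° = 0.6704/0.9890 = 0.6779.

0.678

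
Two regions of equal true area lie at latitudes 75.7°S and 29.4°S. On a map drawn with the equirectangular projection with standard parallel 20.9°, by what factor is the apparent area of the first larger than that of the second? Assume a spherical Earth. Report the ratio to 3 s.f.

With standard parallel φ₀ = 20.9°, the equirectangular projection gives x = Rλ cos φ₀, y = Rφ, so h = 1 and k = cos 20.9° / cos φ.
Areal scale at 75.7°: h·k = 1.000 × 3.782 = 3.782.
Areal scale at 29.4°: h·k = 1.000 × 1.072 = 1.072.
Ratio = 3.782/1.072 ≈ 3.53.

3.53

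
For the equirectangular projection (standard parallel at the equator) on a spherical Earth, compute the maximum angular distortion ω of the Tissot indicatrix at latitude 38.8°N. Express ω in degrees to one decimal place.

In the plate carrée (x = Rλ, y = Rφ), meridians are true-scale (h = 1) and parallels are stretched by k = sec φ.
At 38.8°: h = 1.000, k = 1.283; principal scales a = 1.283, b = 1.000.
sin(ω/2) = (a − b)/(a + b) = 0.2831/2.283 = 0.1240, so ω = 2 arcsin(0.1240) ≈ 14.2°.

14.2°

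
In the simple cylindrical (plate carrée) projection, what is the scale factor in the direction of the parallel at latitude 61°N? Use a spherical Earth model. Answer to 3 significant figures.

2.06

For the equirectangular projection with φ₀ = 0 (plate carrée), h = 1 along meridians and k = sec φ along parallels.
k = 1/cos 61° = 1/0.4848 = 2.063.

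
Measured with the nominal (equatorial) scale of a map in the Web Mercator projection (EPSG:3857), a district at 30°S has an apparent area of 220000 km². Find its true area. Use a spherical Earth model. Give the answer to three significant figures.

Mercator is conformal, so the point scale is isotropic: h = k = sec φ = 1/cos φ.
Areal scale = k² = sec²φ = 1/cos²(30°) = 1/0.8660² = 1.333.
True area = apparent / (areal scale) = 220000 / 1.333 ≈ 165000 km².

165000 km²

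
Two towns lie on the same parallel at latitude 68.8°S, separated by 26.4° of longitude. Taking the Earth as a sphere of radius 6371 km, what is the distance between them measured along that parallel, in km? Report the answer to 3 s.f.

1060 km

Arc length along a parallel = R cos φ · Δλ (with Δλ in radians).
= 6371 × cos 68.8° × (26.4° × π/180) = 6371 × 0.3616 × 0.4608 ≈ 1060 km.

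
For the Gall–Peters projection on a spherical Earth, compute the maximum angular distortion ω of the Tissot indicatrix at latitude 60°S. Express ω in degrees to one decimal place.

38.9°

Gall–Peters is a cylindrical equal-area projection with standard parallels at ±45°. A cylindrical equal-area projection with standard parallel φ₀ has meridian scale h = cos φ / cos φ₀ and parallel scale k = cos φ₀ / cos φ (so areas are preserved, h·k = 1).
At 60°: h = 0.7071, k = 1.414; principal scales a = 1.414, b = 0.7071.
sin(ω/2) = (a − b)/(a + b) = 0.7071/2.121 = 0.3333, so ω = 2 arcsin(0.3333) ≈ 38.9°.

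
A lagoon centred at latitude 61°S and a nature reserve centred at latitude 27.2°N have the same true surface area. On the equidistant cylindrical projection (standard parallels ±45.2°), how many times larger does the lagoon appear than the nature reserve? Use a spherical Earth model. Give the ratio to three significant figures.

With standard parallel φ₀ = 45.2°, the equirectangular projection gives x = Rλ cos φ₀, y = Rφ, so h = 1 and k = cos 45.2° / cos φ.
Areal scale at 61°: h·k = 1.000 × 1.453 = 1.453.
Areal scale at 27.2°: h·k = 1.000 × 0.7922 = 0.7922.
Ratio = 1.453/0.7922 ≈ 1.83.

1.83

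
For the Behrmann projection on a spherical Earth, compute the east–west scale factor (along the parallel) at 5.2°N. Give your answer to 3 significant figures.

0.870

Behrmann is a cylindrical equal-area projection with standard parallels at ±30°. For cylindrical equal-area with standard parallel φ₀, h = cos φ / cos φ₀ and k = cos φ₀ / cos φ, so h·k = 1.
k = cos 30° / cos 5.2° = 0.8660/0.9959 = 0.8696.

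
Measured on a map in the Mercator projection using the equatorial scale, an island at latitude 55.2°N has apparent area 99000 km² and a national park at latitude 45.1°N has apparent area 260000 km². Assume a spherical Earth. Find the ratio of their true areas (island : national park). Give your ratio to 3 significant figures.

0.249

On Mercator the areal scale is sec²φ, so true area = apparent × cos²φ.
True area of island: 99000 × cos²(55.2°) = 99000 × 0.3257 = 32250 km².
True area of national park: 260000 × cos²(45.1°) = 260000 × 0.4983 = 129500 km².
Ratio = 32250 / 129500 ≈ 0.249.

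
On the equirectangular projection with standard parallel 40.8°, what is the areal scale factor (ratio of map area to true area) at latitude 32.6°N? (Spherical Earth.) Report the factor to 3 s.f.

0.899

With standard parallel φ₀ = 40.8°, the equirectangular projection gives x = Rλ cos φ₀, y = Rφ, so h = 1 and k = cos 40.8° / cos φ.
Areal scale = h·k = 1 × cos φ₀ / cos φ; at 32.6°, h = 1.000, k = 0.8986, so h·k = 0.8986.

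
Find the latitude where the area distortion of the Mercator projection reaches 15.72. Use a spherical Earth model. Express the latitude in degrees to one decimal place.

Mercator areal scale is sec²φ.
sec²φ = 15.72  ⇒  cos²φ = 0.06361  ⇒  cos φ = 0.2522.
φ = arccos(0.2522) ≈ 75.4°.

75.4°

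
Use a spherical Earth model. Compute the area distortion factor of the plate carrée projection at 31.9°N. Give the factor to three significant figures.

For the equirectangular projection with φ₀ = 0 (plate carrée), h = 1 along meridians and k = sec φ along parallels.
Areal scale = h·k = 1 × sec φ; at 31.9°, h = 1.000, k = 1.178, so h·k = 1.178.

1.18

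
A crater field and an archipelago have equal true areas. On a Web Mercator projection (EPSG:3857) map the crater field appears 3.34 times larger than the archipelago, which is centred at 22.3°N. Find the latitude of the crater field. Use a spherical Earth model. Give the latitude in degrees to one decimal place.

59.6°

Mercator areal scale is sec²φ, so apparent-area ratio = sec²φ₁ / sec²φ₂ = cos²φ₂ / cos²φ₁.
cos²φ₂ / cos²φ₁ = 3.34  ⇒  cos φ₁ = cos 22.3° / √3.34 = 0.9252/1.828 = 0.5063.
φ₁ = arccos(0.5063) ≈ 59.6°.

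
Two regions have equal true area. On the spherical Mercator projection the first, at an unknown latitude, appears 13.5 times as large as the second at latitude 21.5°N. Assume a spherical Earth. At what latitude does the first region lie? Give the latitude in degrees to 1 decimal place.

On Mercator, (apparent₁)/(apparent₂) = sec²φ₁ / sec²φ₂ when true areas are equal.
cos²φ₂ / cos²φ₁ = 13.5  ⇒  cos φ₁ = cos 21.5° / √13.5 = 0.9304/3.674 = 0.2532.
φ₁ = arccos(0.2532) ≈ 75.3°.

75.3°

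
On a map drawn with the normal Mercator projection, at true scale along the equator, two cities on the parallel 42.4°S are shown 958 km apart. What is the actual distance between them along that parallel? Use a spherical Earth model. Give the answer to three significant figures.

The Mercator projection is conformal; its linear scale factor is the same in every direction and equals sec φ = 1/cos φ.
Along the parallel at 42.4°, map distances are exaggerated by k = sec 42.4° = 1.354.
True distance = 958 / 1.354 = 958 × cos 42.4° ≈ 707 km.

707 km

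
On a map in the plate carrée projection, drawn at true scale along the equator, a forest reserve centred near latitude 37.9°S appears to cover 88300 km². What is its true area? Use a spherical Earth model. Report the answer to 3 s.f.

69700 km²

For the equirectangular projection with φ₀ = 0 (plate carrée), h = 1 along meridians and k = sec φ along parallels.
Areal scale = h·k = 1 × sec φ; at 37.9°, h = 1.000, k = 1.267, so h·k = 1.267.
True area = apparent / (areal scale) = 88300 / 1.267 ≈ 69700 km².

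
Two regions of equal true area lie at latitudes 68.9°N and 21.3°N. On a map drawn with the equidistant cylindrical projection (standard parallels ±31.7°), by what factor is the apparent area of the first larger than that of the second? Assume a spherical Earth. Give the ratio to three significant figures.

In the equirectangular projection with standard parallel φ₀ = 31.7° (x = Rλ cos φ₀, y = Rφ), meridians are true-scale (h = 1) and the parallel scale is k = cos φ₀ / cos φ.
Areal scale at 68.9°: h·k = 1.000 × 2.363 = 2.363.
Areal scale at 21.3°: h·k = 1.000 × 0.9132 = 0.9132.
Ratio = 2.363/0.9132 ≈ 2.59.

2.59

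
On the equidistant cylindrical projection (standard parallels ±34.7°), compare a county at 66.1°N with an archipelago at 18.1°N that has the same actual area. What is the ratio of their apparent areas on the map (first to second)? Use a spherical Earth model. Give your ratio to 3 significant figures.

2.35

The equidistant cylindrical projection with φ₀ = 34.7° has h = 1 (meridians true) and k = cos φ₀ / cos φ along parallels.
Areal scale at 66.1°: h·k = 1.000 × 2.029 = 2.029.
Areal scale at 18.1°: h·k = 1.000 × 0.8649 = 0.8649.
Ratio = 2.029/0.8649 ≈ 2.35.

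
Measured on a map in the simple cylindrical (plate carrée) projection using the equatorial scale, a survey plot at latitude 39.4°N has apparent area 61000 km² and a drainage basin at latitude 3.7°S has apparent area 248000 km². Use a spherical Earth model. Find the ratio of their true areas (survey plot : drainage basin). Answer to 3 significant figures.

Plate carrée has h = 1 and k = sec φ, giving areal scale sec φ; true area = (apparent area) · cos φ.
True area of survey plot: 61000 × cos(39.4°) = 61000 × 0.7727 = 47140 km².
True area of drainage basin: 248000 × cos(3.7°) = 248000 × 0.9979 = 247500 km².
Ratio = 47140 / 247500 ≈ 0.190.

0.190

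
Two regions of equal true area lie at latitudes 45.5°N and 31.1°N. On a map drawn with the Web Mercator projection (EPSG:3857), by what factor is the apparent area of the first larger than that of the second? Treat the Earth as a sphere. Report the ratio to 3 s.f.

1.49

Mercator is conformal with k = sec φ, so areal scale = k² = sec²φ.
At 45.5°: sec²(45.5°) = 1/0.7009² = 2.036.
At 31.1°: sec²(31.1°) = 1/0.8563² = 1.364.
Ratio = 2.036/1.364 = cos²(31.1°)/cos²(45.5°) ≈ 1.49.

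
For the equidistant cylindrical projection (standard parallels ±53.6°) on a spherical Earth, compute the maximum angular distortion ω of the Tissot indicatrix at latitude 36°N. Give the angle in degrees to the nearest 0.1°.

17.7°

In the equirectangular projection with standard parallel φ₀ = 53.6° (x = Rλ cos φ₀, y = Rφ), meridians are true-scale (h = 1) and the parallel scale is k = cos φ₀ / cos φ.
At 36°: h = 1.000, k = 0.7335; principal scales a = 1.000, b = 0.7335.
sin(ω/2) = (a − b)/(a + b) = 0.2665/1.734 = 0.1537, so ω = 2 arcsin(0.1537) ≈ 17.7°.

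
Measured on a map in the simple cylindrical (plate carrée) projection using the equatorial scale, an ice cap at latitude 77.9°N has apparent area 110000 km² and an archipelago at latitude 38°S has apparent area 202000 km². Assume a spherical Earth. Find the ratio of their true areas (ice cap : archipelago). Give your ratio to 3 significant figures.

On the plate carrée, areal scale = h·k = 1 × sec φ, so true area = apparent × cos φ.
True area of ice cap: 110000 × cos(77.9°) = 110000 × 0.2096 = 23060 km².
True area of archipelago: 202000 × cos(38°) = 202000 × 0.7880 = 159200 km².
Ratio = 23060 / 159200 ≈ 0.145.

0.145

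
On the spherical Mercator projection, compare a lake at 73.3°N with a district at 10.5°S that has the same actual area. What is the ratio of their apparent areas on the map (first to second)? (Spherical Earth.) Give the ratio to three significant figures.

Mercator is conformal with k = sec φ, so areal scale = k² = sec²φ.
At 73.3°: sec²(73.3°) = 1/0.2874² = 12.11.
At 10.5°: sec²(10.5°) = 1/0.9833² = 1.034.
Ratio = 12.11/1.034 = cos²(10.5°)/cos²(73.3°) ≈ 11.7.

11.7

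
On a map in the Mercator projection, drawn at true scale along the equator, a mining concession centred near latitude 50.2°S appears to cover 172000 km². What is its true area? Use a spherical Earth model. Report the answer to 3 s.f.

70500 km²

The Mercator projection is conformal; its linear scale factor is the same in every direction and equals sec φ = 1/cos φ.
Areal scale = k² = sec²φ = 1/cos²(50.2°) = 1/0.6401² = 2.441.
True area = apparent / (areal scale) = 172000 / 2.441 ≈ 70500 km².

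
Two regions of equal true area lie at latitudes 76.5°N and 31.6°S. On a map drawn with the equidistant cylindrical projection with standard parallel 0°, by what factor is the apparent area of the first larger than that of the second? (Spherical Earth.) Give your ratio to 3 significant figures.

3.65

In the plate carrée (x = Rλ, y = Rφ), meridians are true-scale (h = 1) and parallels are stretched by k = sec φ.
Areal scale at 76.5°: h·k = 1.000 × 4.284 = 4.284.
Areal scale at 31.6°: h·k = 1.000 × 1.174 = 1.174.
Ratio = 4.284/1.174 ≈ 3.65.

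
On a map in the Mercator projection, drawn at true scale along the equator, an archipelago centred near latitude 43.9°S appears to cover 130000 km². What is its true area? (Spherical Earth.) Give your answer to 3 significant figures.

67500 km²

Mercator is conformal, so the point scale is isotropic: h = k = sec φ = 1/cos φ.
Areal scale = k² = sec²φ = 1/cos²(43.9°) = 1/0.7206² = 1.926.
True area = apparent / (areal scale) = 130000 / 1.926 ≈ 67500 km².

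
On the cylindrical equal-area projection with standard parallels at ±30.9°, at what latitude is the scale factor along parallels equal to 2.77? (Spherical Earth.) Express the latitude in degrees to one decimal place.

For cylindrical equal-area with standard parallel φ₀, h = cos φ / cos φ₀ and k = cos φ₀ / cos φ, so h·k = 1.
k = cos φ₀ / cos φ = 2.77  ⇒  cos φ = cos 30.9° / 2.77 = 0.3098.
φ = arccos(0.3098) ≈ 72.0°.

72.0°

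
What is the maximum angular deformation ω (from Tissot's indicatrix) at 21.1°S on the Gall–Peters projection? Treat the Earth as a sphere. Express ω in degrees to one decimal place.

Gall–Peters is a cylindrical equal-area projection with standard parallels at ±45°. For cylindrical equal-area with standard parallel φ₀, h = cos φ / cos φ₀ and k = cos φ₀ / cos φ, so h·k = 1.
At 21.1°: h = 1.319, k = 0.7579; principal scales a = 1.319, b = 0.7579.
sin(ω/2) = (a − b)/(a + b) = 0.5615/2.077 = 0.2703, so ω = 2 arcsin(0.2703) ≈ 31.4°.

31.4°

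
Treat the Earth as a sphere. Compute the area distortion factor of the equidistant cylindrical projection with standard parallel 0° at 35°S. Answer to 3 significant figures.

In the plate carrée (x = Rλ, y = Rφ), meridians are true-scale (h = 1) and parallels are stretched by k = sec φ.
Areal scale = h·k = 1 × sec φ; at 35°, h = 1.000, k = 1.221, so h·k = 1.221.

1.22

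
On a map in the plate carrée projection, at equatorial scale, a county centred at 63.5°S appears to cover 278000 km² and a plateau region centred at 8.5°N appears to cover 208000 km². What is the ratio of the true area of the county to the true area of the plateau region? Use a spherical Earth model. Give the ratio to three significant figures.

Plate carrée has h = 1 and k = sec φ, giving areal scale sec φ; true area = (apparent area) · cos φ.
True area of county: 278000 × cos(63.5°) = 278000 × 0.4462 = 124000 km².
True area of plateau region: 208000 × cos(8.5°) = 208000 × 0.9890 = 205700 km².
Ratio = 124000 / 205700 ≈ 0.603.

0.603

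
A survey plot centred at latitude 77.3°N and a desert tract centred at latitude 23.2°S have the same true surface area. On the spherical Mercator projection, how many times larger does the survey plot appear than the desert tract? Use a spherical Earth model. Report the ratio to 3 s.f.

17.5

Mercator areal scale is sec²φ.
At 77.3°: sec²(77.3°) = 1/0.2198² = 20.69.
At 23.2°: sec²(23.2°) = 1/0.9191² = 1.184.
Ratio = 20.69/1.184 = cos²(23.2°)/cos²(77.3°) ≈ 17.5.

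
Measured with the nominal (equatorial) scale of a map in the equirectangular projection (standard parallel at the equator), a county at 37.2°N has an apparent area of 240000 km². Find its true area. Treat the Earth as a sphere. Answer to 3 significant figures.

In the plate carrée (x = Rλ, y = Rφ), meridians are true-scale (h = 1) and parallels are stretched by k = sec φ.
Areal scale = h·k = 1 × sec φ; at 37.2°, h = 1.000, k = 1.255, so h·k = 1.255.
True area = apparent / (areal scale) = 240000 / 1.255 ≈ 191000 km².

191000 km²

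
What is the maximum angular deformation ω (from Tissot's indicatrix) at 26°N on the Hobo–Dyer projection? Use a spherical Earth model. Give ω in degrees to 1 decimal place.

14.3°

The Hobo–Dyer projection is cylindrical equal-area with φ₀ = 37.5°. For cylindrical equal-area with standard parallel φ₀, h = cos φ / cos φ₀ and k = cos φ₀ / cos φ, so h·k = 1.
At 26°: h = 1.133, k = 0.8827; principal scales a = 1.133, b = 0.8827.
sin(ω/2) = (a − b)/(a + b) = 0.2502/2.016 = 0.1241, so ω = 2 arcsin(0.1241) ≈ 14.3°.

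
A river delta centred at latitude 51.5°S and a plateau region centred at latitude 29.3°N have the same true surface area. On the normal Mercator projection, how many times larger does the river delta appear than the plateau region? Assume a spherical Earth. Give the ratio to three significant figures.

On Mercator, area is exaggerated by sec²φ = 1/cos²φ.
At 51.5°: sec²(51.5°) = 1/0.6225² = 2.580.
At 29.3°: sec²(29.3°) = 1/0.8721² = 1.315.
Ratio = 2.580/1.315 = cos²(29.3°)/cos²(51.5°) ≈ 1.96.

1.96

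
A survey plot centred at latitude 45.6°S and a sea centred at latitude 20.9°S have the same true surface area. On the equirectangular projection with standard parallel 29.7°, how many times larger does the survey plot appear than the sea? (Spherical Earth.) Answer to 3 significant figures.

In the equirectangular projection with standard parallel φ₀ = 29.7° (x = Rλ cos φ₀, y = Rφ), meridians are true-scale (h = 1) and the parallel scale is k = cos φ₀ / cos φ.
Areal scale at 45.6°: h·k = 1.000 × 1.241 = 1.241.
Areal scale at 20.9°: h·k = 1.000 × 0.9298 = 0.9298.
Ratio = 1.241/0.9298 ≈ 1.34.

1.34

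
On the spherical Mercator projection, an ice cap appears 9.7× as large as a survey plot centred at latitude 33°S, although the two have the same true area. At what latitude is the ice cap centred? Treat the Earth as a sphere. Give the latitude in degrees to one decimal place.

For equal true areas on Mercator, apparent areas scale as sec²φ, so the ratio is cos²φ₂ / cos²φ₁.
cos²φ₂ / cos²φ₁ = 9.7  ⇒  cos φ₁ = cos 33° / √9.7 = 0.8387/3.114 = 0.2693.
φ₁ = arccos(0.2693) ≈ 74.4°.

74.4°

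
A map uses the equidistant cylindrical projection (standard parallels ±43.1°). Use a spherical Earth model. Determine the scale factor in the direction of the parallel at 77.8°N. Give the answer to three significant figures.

In the equirectangular projection with standard parallel φ₀ = 43.1° (x = Rλ cos φ₀, y = Rφ), meridians are true-scale (h = 1) and the parallel scale is k = cos φ₀ / cos φ.
k = cos 43.1° / cos 77.8° = 0.7302/0.2113 = 3.455.

3.46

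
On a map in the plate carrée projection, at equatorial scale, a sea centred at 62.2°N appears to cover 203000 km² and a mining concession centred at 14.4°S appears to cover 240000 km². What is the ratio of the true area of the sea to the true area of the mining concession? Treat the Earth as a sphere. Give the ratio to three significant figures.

0.407

Plate carrée has h = 1 and k = sec φ, giving areal scale sec φ; true area = (apparent area) · cos φ.
True area of sea: 203000 × cos(62.2°) = 203000 × 0.4664 = 94680 km².
True area of mining concession: 240000 × cos(14.4°) = 240000 × 0.9686 = 232500 km².
Ratio = 94680 / 232500 ≈ 0.407.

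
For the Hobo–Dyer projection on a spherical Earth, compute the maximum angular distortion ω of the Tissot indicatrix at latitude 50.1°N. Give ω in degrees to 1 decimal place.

The Hobo–Dyer projection is cylindrical equal-area with φ₀ = 37.5°. Cylindrical equal-area (φ₀ = 37.5°): h = cos φ / cos 37.5° along meridians, k = cos 37.5° / cos φ along parallels; h·k = 1.
At 50.1°: h = 0.8085, k = 1.237; principal scales a = 1.237, b = 0.8085.
sin(ω/2) = (a − b)/(a + b) = 0.4283/2.045 = 0.2094, so ω = 2 arcsin(0.2094) ≈ 24.2°.

24.2°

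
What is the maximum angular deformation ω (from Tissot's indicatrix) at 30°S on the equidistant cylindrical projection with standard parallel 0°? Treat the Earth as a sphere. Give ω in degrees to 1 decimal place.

For the equirectangular projection with φ₀ = 0 (plate carrée), h = 1 along meridians and k = sec φ along parallels.
At 30°: h = 1.000, k = 1.155; principal scales a = 1.155, b = 1.000.
sin(ω/2) = (a − b)/(a + b) = 0.1547/2.155 = 0.07180, so ω = 2 arcsin(0.07180) ≈ 8.2°.

8.2°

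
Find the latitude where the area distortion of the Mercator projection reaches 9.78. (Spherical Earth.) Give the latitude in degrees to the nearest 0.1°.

Mercator areal scale is sec²φ.
sec²φ = 9.78  ⇒  cos²φ = 0.1022  ⇒  cos φ = 0.3198.
φ = arccos(0.3198) ≈ 71.4°.

71.4°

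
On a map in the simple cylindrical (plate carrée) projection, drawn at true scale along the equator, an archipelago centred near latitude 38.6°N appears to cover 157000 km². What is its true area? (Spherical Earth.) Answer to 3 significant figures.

Plate carrée maps x = Rλ, y = Rφ. The meridian scale is h = 1 and the parallel scale is k = 1/cos φ = sec φ.
Areal scale = h·k = 1 × sec φ; at 38.6°, h = 1.000, k = 1.280, so h·k = 1.280.
True area = apparent / (areal scale) = 157000 / 1.280 ≈ 123000 km².

123000 km²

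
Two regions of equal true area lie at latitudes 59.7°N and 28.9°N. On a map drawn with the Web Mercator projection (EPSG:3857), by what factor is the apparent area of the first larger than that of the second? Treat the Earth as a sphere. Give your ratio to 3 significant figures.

3.01

Mercator areal scale is sec²φ.
At 59.7°: sec²(59.7°) = 1/0.5045² = 3.929.
At 28.9°: sec²(28.9°) = 1/0.8755² = 1.305.
Ratio = 3.929/1.305 = cos²(28.9°)/cos²(59.7°) ≈ 3.01.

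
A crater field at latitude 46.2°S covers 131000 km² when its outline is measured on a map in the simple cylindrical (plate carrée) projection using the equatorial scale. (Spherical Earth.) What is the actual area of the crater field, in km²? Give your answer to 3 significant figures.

In the plate carrée (x = Rλ, y = Rφ), meridians are true-scale (h = 1) and parallels are stretched by k = sec φ.
Areal scale = h·k = 1 × sec φ; at 46.2°, h = 1.000, k = 1.445, so h·k = 1.445.
True area = apparent / (areal scale) = 131000 / 1.445 ≈ 90700 km².

90700 km²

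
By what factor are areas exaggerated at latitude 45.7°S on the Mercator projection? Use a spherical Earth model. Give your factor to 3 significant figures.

2.05

The Mercator projection is conformal; its linear scale factor is the same in every direction and equals sec φ = 1/cos φ.
Areal scale = k² = sec²φ = 1/cos²(45.7°) = 1/0.6984² = 2.050.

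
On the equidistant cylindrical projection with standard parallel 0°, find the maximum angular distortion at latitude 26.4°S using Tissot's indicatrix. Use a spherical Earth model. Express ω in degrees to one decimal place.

6.3°

For the equirectangular projection with φ₀ = 0 (plate carrée), h = 1 along meridians and k = sec φ along parallels.
At 26.4°: h = 1.000, k = 1.116; principal scales a = 1.116, b = 1.000.
sin(ω/2) = (a − b)/(a + b) = 0.1164/2.116 = 0.05501, so ω = 2 arcsin(0.05501) ≈ 6.3°.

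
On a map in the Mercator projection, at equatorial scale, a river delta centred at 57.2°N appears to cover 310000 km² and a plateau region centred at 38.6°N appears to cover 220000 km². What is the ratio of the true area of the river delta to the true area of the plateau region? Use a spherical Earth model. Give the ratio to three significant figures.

Since Mercator area scale is 1/cos²φ, the true area equals the apparent area multiplied by cos²φ.
True area of river delta: 310000 × cos²(57.2°) = 310000 × 0.2934 = 90970 km².
True area of plateau region: 220000 × cos²(38.6°) = 220000 × 0.6108 = 134400 km².
Ratio = 90970 / 134400 ≈ 0.677.

0.677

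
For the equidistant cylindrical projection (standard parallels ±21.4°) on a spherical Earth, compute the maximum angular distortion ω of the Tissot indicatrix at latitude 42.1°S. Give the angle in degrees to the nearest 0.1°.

The equidistant cylindrical projection with φ₀ = 21.4° has h = 1 (meridians true) and k = cos φ₀ / cos φ along parallels.
At 42.1°: h = 1.000, k = 1.255; principal scales a = 1.255, b = 1.000.
sin(ω/2) = (a − b)/(a + b) = 0.2548/2.255 = 0.1130, so ω = 2 arcsin(0.1130) ≈ 13.0°.

13.0°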